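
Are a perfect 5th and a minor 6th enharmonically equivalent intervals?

No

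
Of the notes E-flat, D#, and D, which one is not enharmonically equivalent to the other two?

In 12-tone equal temperament, enharmonic equivalents share a pitch class. Eb is pitch class 3; D# is pitch class 3; D is pitch class 2.
Eb and D# share pitch class 3, while D is pitch class 2.

D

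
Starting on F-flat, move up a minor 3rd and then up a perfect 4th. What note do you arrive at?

A minor third up from Fb is Abb (letter A, 3 semitones up).
A perfect fourth up from Abb is Dbb (letter D, 5 semitones up).

Dbb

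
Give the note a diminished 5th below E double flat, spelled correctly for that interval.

A fifth below E lands on the letter A.
A diminished fifth spans 6 semitones, so Ebb moves to pitch class 8. On the letter A that is Ab.

Ab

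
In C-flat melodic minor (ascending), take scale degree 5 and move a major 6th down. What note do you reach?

Bbb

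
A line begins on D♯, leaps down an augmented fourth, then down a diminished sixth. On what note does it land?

An augmented fourth down from D# is A (letter A, 6 semitones down).
A diminished sixth down from A is C## (letter C, 7 semitones down).

C##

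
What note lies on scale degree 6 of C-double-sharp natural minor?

A#

Degree 6 takes the letter 5 steps above C, which is A.
In natural minor, degree 6 sits 8 semitones above the tonic. C## + 8 semitones is pitch class 10, spelled on A as A#.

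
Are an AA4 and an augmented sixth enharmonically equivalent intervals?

A doubly augmented fourth spans 7 semitones; an augmented sixth spans 10.
The spans differ, so they are not enharmonic equivalents.

No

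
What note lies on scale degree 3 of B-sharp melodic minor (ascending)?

D#

The B# melodic minor (ascending) scale runs B# C## D# E# F## G## A##.
Degree 3 is D#.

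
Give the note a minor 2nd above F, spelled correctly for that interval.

Gb

F up a major second is G, so the target letter is G.
From F, a minor second is 1 semitone up: Gb.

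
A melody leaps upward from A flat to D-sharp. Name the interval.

Counting letters A–B–C–D gives a fourth.
Ab→D# = 7 semitones, 2 wider than the perfect fourth (5), so doubly augmented.

doubly augmented fourth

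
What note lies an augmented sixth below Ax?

A sixth below A lands on the letter C.
An augmented sixth spans 10 semitones, so A## moves to pitch class 1. On the letter C that is C#.

C#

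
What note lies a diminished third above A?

Cb

A third above A lands on the letter C.
A diminished third spans 2 semitones, so A moves to pitch class 11. On the letter C that is Cb.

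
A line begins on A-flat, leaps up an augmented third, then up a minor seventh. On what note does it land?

B

An augmented third up from Ab is C# (letter C, 5 semitones up).
A minor seventh up from C# is B (letter B, 10 semitones up).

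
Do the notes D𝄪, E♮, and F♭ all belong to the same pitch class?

D## = pitch class 4 and E = pitch class 4 and Fb = pitch class 4 — the same pitch class, so they are enharmonic equivalents.

Yes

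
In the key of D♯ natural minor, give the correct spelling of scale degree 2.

E#

The D# natural minor scale runs D# E# F# G# A# B C#.
Degree 2 is E#.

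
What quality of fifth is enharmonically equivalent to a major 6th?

A major sixth spans 9 semitones.
A fifth spanning 9 semitones is doubly augmented (the perfect fifth is 7).

doubly augmented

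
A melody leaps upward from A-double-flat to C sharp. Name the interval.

doubly augmented third

Counting letters A–B–C gives a third.
Abb→C# = 6 semitones, 2 wider than the major third (4), so doubly augmented.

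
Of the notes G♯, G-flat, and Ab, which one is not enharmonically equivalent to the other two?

Gb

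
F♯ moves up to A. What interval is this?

minor third

Counting letters F–G–A gives a third.
F#→A = 3 semitones, 1 narrower than the major third (4), so minor.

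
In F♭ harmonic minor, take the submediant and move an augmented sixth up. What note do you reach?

The submediant of Fb harmonic minor is Dbb.
An augmented sixth (10 semitones) above Dbb lands on the letter B, giving Bb.

Bb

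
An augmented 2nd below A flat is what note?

A second below A lands on the letter G.
An augmented second spans 3 semitones, so Ab moves to pitch class 5. On the letter G that is Gbb.

Gbb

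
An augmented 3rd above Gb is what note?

G up a major third is B, so the target letter is B.
From Gb, an augmented third is 5 semitones up: B.

B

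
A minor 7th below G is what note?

A

G down a major seventh is Ab, so the target letter is A.
From G, a minor seventh is 10 semitones down: A.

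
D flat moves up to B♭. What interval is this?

Counting letters D–E–F–G–A–B gives a sixth.
Db→Bb = 9 semitones, exactly the major sixth.

major sixth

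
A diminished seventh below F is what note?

G#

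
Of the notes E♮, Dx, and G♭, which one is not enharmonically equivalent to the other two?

In 12-tone equal temperament, enharmonic equivalents share a pitch class. E is pitch class 4; D## is pitch class 4; Gb is pitch class 6.
E and D## share pitch class 4, while Gb is pitch class 6.

Gb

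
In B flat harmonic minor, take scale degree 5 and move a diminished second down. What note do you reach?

E#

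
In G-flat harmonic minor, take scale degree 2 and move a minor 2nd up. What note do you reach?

Bbb

Scale degree 2 of Gb harmonic minor is Ab.
A minor second (1 semitone) above Ab lands on the letter B, giving Bbb.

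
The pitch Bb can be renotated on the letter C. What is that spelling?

Plain C sits 2 semitones above Bb, so on the letter C the same pitch needs a double flat: Cbb.

Cbb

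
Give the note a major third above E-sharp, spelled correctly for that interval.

G##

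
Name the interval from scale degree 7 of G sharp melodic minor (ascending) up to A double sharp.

Scale degree 7 of G# melodic minor (ascending) is F##.
F## up to A##: letters F→A make it a third; 4 semitones makes it major.

major third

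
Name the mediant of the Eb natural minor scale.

Gb

The Eb natural minor scale runs Eb F Gb Ab Bb Cb Db.
Degree 3 is Gb.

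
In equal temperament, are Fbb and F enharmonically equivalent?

No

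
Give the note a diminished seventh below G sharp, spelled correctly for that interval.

A##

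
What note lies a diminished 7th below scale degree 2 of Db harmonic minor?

F#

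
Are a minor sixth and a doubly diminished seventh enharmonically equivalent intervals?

A minor sixth spans 8 semitones; a doubly diminished seventh spans 8.
They are enharmonically equivalent.

Yes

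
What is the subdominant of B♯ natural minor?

The B# natural minor scale runs B# C## D# E# F## G# A#.
Degree 4 is E#.

E#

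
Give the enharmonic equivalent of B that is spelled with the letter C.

B is pitch class 11. The letter C alone is pitch class 0.
To reach pitch class 11 from C requires an offset of -1 semitone, i.e. flat: Cb.

Cb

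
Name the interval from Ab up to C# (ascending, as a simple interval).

Counting letters A–B–C gives a third.
Ab→C# = 5 semitones, 1 wider than the major third (4), so augmented.

augmented third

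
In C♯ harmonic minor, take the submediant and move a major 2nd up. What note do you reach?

The submediant of C# harmonic minor is A.
A major second (2 semitones) above A lands on the letter B, giving B.

B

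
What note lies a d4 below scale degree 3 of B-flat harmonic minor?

A

Scale degree 3 of Bb harmonic minor is Db.
A diminished fourth (4 semitones) below Db lands on the letter A, giving A.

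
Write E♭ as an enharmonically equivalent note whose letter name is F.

Eb is pitch class 3. The letter F alone is pitch class 5.
To reach pitch class 3 from F requires an offset of -2 semitones, i.e. double flat: Fbb.

Fbb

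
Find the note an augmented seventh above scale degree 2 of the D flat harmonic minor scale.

D#

Scale degree 2 of Db harmonic minor is Eb.
An augmented seventh (12 semitones) above Eb lands on the letter D, giving D#.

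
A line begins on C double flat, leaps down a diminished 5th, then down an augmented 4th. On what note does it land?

Cbb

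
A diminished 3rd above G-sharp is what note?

Bb

A third above G lands on the letter B.
A diminished third spans 2 semitones, so G# moves to pitch class 10. On the letter B that is Bb.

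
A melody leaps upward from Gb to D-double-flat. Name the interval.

Counting letters G–A–B–C–D gives a fifth.
Gb→Dbb = 6 semitones, 1 narrower than the perfect fifth (7), so diminished.

diminished fifth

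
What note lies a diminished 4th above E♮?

A fourth above E lands on the letter A.
A diminished fourth spans 4 semitones, so E moves to pitch class 8. On the letter A that is Ab.

Ab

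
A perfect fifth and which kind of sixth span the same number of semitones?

A perfect fifth spans 7 semitones.
A sixth spanning 7 semitones is diminished (the major sixth is 9).

diminished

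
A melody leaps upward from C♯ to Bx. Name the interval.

augmented seventh

The letter names run C→B, a span of 6 letter steps, so the interval is some kind of seventh.
C# to B## is 12 semitones. A major seventh is 11, so 12 makes it augmented.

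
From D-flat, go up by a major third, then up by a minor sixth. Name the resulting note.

A major third up from Db is F (letter F, 4 semitones up).
A minor sixth up from F is Db (letter D, 8 semitones up).

Db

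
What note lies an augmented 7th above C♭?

B

A seventh above C lands on the letter B.
An augmented seventh spans 12 semitones, so Cb moves to pitch class 11. On the letter B that is B.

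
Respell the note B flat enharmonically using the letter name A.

Plain A sits 1 semitone below Bb, so on the letter A the same pitch needs a sharp: A#.

A#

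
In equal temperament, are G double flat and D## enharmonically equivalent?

Gbb is pitch class 5; D## is pitch class 4.
The pitch classes differ (5 vs. 4), so they are not enharmonic equivalents.

No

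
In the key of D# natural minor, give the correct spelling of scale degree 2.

The D# natural minor scale runs D# E# F# G# A# B C#.
Degree 2 is E#.

E#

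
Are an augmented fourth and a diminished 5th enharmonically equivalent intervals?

An augmented fourth spans 6 semitones; a diminished fifth spans 6.
They are enharmonically equivalent.

Yes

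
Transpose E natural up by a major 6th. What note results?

A sixth above E lands on the letter C.
A major sixth spans 9 semitones, so E moves to pitch class 1. On the letter C that is C#.

C#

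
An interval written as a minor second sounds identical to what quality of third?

A minor second spans 1 semitone.
A third spanning 1 semitone is doubly diminished (the major third is 4).

doubly diminished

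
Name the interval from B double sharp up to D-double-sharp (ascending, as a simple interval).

The letter names run B→D, a span of 2 letter steps, so the interval is some kind of third.
B## to D## is 3 semitones. A major third is 4, so 3 makes it minor.

minor third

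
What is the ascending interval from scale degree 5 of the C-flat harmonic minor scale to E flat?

Scale degree 5 of Cb harmonic minor is Gb.
Gb up to Eb: letters G→E make it a sixth; 9 semitones makes it major.

major sixth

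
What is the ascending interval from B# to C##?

The letter names run B→C, a span of 1 letter step, so the interval is some kind of second.
B# to C## is 2 semitones. A major second is 2, so 2 makes it major.

major second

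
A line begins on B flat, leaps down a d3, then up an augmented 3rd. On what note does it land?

B##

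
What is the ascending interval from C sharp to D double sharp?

The letter names run C→D, a span of 1 letter step, so the interval is some kind of second.
C# to D## is 3 semitones. A major second is 2, so 3 makes it augmented.

augmented second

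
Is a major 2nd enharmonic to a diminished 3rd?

A major second spans 2 semitones; a diminished third spans 2.
They are enharmonically equivalent.

Yes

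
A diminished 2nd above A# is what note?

Bb

A up a major second is B, so the target letter is B.
From A#, a diminished second is 0 semitones up: Bb.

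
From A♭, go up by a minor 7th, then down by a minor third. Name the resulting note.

A minor seventh up from Ab is Gb (letter G, 10 semitones up).
A minor third down from Gb is Eb (letter E, 3 semitones down).

Eb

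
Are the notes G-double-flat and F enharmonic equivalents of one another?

Gbb is pitch class 5; F is pitch class 5.
All spellings map to pitch class 5, so they are enharmonically equivalent.

Yes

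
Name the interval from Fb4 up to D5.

augmented sixth

The letter names run F→D, a span of 5 letter steps, so the interval is some kind of sixth.
Fb to D is 10 semitones. A major sixth is 9, so 10 makes it augmented.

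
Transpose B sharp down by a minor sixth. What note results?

D##

A sixth below B lands on the letter D.
A minor sixth spans 8 semitones, so B# moves to pitch class 4. On the letter D that is D##.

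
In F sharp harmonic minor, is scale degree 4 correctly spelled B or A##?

Each scale degree takes a distinct letter name. Degree 4 of a scale on F must use the letter B.
B and A## are enharmonically the same pitch, but only B uses the letter B, so it is the correct spelling here.

B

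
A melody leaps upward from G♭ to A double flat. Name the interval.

minor second

Counting letters G–A gives a second.
Gb→Abb = 1 semitone, 1 narrower than the major second (2), so minor.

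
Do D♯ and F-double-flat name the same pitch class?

Yes

D# is pitch class 3; Fbb is pitch class 3.
All spellings map to pitch class 3, so they are enharmonically equivalent.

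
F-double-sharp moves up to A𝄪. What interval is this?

The letter names run F→A, a span of 2 letter steps, so the interval is some kind of third.
F## to A## is 4 semitones. A major third is 4, so 4 makes it major.

major third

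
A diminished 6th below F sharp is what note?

A##

F down a major sixth is Ab, so the target letter is A.
From F#, a diminished sixth is 7 semitones down: A##.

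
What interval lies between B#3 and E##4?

augmented fourth

The letter names run B→E, a span of 3 letter steps, so the interval is some kind of fourth.
B# to E## is 6 semitones. A perfect fourth is 5, so 6 makes it augmented.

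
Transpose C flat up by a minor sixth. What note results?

Abb

C up a major sixth is A, so the target letter is A.
From Cb, a minor sixth is 8 semitones up: Abb.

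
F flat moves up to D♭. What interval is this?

The letter names run F→D, a span of 5 letter steps, so the interval is some kind of sixth.
Fb to Db is 9 semitones. A major sixth is 9, so 9 makes it major.

major sixth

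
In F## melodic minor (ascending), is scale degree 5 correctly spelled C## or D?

C##

Each scale degree takes a distinct letter name. Degree 5 of a scale on F must use the letter C.
C## and D are enharmonically the same pitch, but only C## uses the letter C, so it is the correct spelling here.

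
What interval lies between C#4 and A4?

The letter names run C→A, a span of 5 letter steps, so the interval is some kind of sixth.
C# to A is 8 semitones. A major sixth is 9, so 8 makes it minor.

minor sixth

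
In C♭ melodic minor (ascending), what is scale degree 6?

Ab

Degree 6 takes the letter 5 steps above C, which is A.
In melodic minor (ascending), degree 6 sits 9 semitones above the tonic. Cb + 9 semitones is pitch class 8, spelled on A as Ab.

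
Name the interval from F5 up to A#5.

The letter names run F→A, a span of 2 letter steps, so the interval is some kind of third.
F to A# is 5 semitones. A major third is 4, so 5 makes it augmented.

augmented third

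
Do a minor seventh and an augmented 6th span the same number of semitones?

A minor seventh spans 10 semitones; an augmented sixth spans 10.
They are enharmonically equivalent.

Yes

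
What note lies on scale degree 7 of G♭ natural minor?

Fb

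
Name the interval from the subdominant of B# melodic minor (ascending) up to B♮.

The subdominant of B# melodic minor (ascending) is E#.
E# up to B: letters E→B make it a fifth; 6 semitones makes it diminished.

diminished fifth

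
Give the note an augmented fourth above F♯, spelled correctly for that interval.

B#

F up a perfect fourth is Bb, so the target letter is B.
From F#, an augmented fourth is 6 semitones up: B#.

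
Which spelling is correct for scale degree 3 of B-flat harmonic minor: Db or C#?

Each scale degree takes a distinct letter name. Degree 3 of a scale on B must use the letter D.
Db and C# are enharmonically the same pitch, but only Db uses the letter D, so it is the correct spelling here.

Db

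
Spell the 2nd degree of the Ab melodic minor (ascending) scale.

Bb

Degree 2 takes the letter 1 step above A, which is B.
In melodic minor (ascending), degree 2 sits 2 semitones above the tonic. Ab + 2 semitones is pitch class 10, spelled on B as Bb.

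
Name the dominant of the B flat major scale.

The Bb major scale runs Bb C D Eb F G A.
Degree 5 is F.

F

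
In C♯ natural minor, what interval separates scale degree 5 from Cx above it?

augmented fourth

Scale degree 5 of C# natural minor is G#.
G# up to C##: letters G→C make it a fourth; 6 semitones makes it augmented.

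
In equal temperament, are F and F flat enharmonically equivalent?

No

F is pitch class 5; Fb is pitch class 4.
The pitch classes differ (5 vs. 4), so they are not enharmonic equivalents.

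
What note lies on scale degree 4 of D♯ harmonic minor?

The D# harmonic minor scale runs D# E# F# G# A# B C##.
Degree 4 is G#.

G#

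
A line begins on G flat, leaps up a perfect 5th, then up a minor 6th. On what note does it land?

Bbb

A perfect fifth up from Gb is Db (letter D, 7 semitones up).
A minor sixth up from Db is Bbb (letter B, 8 semitones up).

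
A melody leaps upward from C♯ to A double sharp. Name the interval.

augmented sixth

The letter names run C→A, a span of 5 letter steps, so the interval is some kind of sixth.
C# to A## is 10 semitones. A major sixth is 9, so 10 makes it augmented.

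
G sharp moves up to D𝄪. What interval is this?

The letter names run G→D, a span of 4 letter steps, so the interval is some kind of fifth.
G# to D## is 8 semitones. A perfect fifth is 7, so 8 makes it augmented.

augmented fifth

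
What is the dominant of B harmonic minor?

Degree 5 takes the letter 4 steps above B, which is F.
In harmonic minor, degree 5 sits 7 semitones above the tonic. B + 7 semitones is pitch class 6, spelled on F as F#.

F#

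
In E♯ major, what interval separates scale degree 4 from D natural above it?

Scale degree 4 of E# major is A#.
A# up to D: letters A→D make it a fourth; 4 semitones makes it diminished.

diminished fourth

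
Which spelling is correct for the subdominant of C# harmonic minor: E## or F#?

Each scale degree takes a distinct letter name. Degree 4 of a scale on C must use the letter F.
F# and E## are enharmonically the same pitch, but only F# uses the letter F, so it is the correct spelling here.

F#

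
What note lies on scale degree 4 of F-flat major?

Bbb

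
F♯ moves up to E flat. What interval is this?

diminished seventh

Counting letters F–G–A–B–C–D–E gives a seventh.
F#→Eb = 9 semitones, 2 narrower than the major seventh (11), so diminished.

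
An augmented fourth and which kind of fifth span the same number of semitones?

An augmented fourth spans 6 semitones.
A fifth spanning 6 semitones is diminished (the perfect fifth is 7).

diminished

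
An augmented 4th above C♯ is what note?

F##

C up a perfect fourth is F, so the target letter is F.
From C#, an augmented fourth is 6 semitones up: F##.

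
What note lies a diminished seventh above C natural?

A seventh above C lands on the letter B.
A diminished seventh spans 9 semitones, so C moves to pitch class 9. On the letter B that is Bbb.

Bbb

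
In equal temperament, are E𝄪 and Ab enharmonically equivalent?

No

Two spellings are enharmonically equivalent only if they share a pitch class.
Here E## → 6, Ab → 8; 6 ≠ 8, so they are not.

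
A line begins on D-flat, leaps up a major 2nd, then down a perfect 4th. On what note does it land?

A major second up from Db is Eb (letter E, 2 semitones up).
A perfect fourth down from Eb is Bb (letter B, 5 semitones down).

Bb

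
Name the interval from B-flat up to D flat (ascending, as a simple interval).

The letter names run B→D, a span of 2 letter steps, so the interval is some kind of third.
Bb to Db is 3 semitones. A major third is 4, so 3 makes it minor.

minor third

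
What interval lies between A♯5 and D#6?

perfect fourth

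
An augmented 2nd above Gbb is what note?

G up a major second is A, so the target letter is A.
From Gbb, an augmented second is 3 semitones up: Ab.

Ab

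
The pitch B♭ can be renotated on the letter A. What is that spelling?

A#

Plain A sits 1 semitone below Bb, so on the letter A the same pitch needs a sharp: A#.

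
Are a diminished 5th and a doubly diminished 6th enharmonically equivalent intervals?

Yes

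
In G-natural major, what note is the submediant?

Degree 6 takes the letter 5 steps above G, which is E.
In major, degree 6 sits 9 semitones above the tonic. G + 9 semitones is pitch class 4, spelled on E as E.

E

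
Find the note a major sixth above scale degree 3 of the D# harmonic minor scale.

Scale degree 3 of D# harmonic minor is F#.
A major sixth (9 semitones) above F# lands on the letter D, giving D#.

D#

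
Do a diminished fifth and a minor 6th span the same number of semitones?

A diminished fifth spans 6 semitones; a minor sixth spans 8.
The spans differ, so they are not enharmonic equivalents.

No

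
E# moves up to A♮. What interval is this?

The letter names run E→A, a span of 3 letter steps, so the interval is some kind of fourth.
E# to A is 4 semitones. A perfect fourth is 5, so 4 makes it diminished.

diminished fourth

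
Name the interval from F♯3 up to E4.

minor seventh

Counting letters F–G–A–B–C–D–E gives a seventh.
F#→E = 10 semitones, 1 narrower than the major seventh (11), so minor.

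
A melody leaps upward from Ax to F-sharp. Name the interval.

The letter names run A→F, a span of 5 letter steps, so the interval is some kind of sixth.
A## to F# is 7 semitones. A major sixth is 9, so 7 makes it diminished.

diminished sixth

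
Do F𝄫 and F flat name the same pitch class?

No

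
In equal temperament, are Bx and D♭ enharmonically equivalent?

B## = pitch class 1 and Db = pitch class 1 — the same pitch class, so they are enharmonic equivalents.

Yes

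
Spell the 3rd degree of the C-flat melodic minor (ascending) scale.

Degree 3 takes the letter 2 steps above C, which is E.
In melodic minor (ascending), degree 3 sits 3 semitones above the tonic. Cb + 3 semitones is pitch class 2, spelled on E as Ebb.

Ebb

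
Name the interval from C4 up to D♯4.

Counting letters C–D gives a second.
C→D# = 3 semitones, 1 wider than the major second (2), so augmented.

augmented second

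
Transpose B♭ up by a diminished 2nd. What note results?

B up a major second is C#, so the target letter is C.
From Bb, a diminished second is 0 semitones up: Cbb.

Cbb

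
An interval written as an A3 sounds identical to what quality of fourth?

An augmented third spans 5 semitones.
A fourth spanning 5 semitones is perfect (the perfect fourth is 5).

perfect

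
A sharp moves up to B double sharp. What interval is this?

Counting letters A–B gives a second.
A#→B## = 3 semitones, 1 wider than the major second (2), so augmented.

augmented second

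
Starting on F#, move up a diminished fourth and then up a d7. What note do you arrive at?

Abb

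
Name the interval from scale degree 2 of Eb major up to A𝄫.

diminished third

Scale degree 2 of Eb major is F.
F up to Abb: letters F→A make it a third; 2 semitones makes it diminished.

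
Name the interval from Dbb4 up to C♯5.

The letter names run D→C, a span of 6 letter steps, so the interval is some kind of seventh.
Dbb to C# is 13 semitones. A major seventh is 11, so 13 makes it doubly augmented.

doubly augmented seventh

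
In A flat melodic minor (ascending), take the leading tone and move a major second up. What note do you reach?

The leading tone of Ab melodic minor (ascending) is G.
A major second (2 semitones) above G lands on the letter A, giving A.

A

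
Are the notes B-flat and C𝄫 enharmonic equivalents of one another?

Bb is pitch class 10; Cbb is pitch class 10.
All spellings map to pitch class 10, so they are enharmonically equivalent.

Yes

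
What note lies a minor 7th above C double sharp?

C up a major seventh is B, so the target letter is B.
From C##, a minor seventh is 10 semitones up: B#.

B#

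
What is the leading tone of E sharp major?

The E# major scale runs E# F## G## A# B# C## D##.
Degree 7 is D##.

D##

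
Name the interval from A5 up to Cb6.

diminished third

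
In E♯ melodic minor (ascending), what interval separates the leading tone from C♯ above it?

diminished seventh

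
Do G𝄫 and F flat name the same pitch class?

Two spellings are enharmonically equivalent only if they share a pitch class.
Here Gbb → 5, Fb → 4; 4 ≠ 5, so they are not.

No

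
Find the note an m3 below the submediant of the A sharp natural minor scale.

The submediant of A# natural minor is F#.
A minor third (3 semitones) below F# lands on the letter D, giving D#.

D#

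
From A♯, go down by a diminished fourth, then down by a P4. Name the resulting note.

B##

A diminished fourth down from A# is E## (letter E, 4 semitones down).
A perfect fourth down from E## is B## (letter B, 5 semitones down).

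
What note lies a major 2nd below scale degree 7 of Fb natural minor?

Scale degree 7 of Fb natural minor is Ebb.
A major second (2 semitones) below Ebb lands on the letter D, giving Dbb.

Dbb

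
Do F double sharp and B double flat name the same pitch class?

No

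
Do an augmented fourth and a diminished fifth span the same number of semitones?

An augmented fourth spans 6 semitones; a diminished fifth spans 6.
They are enharmonically equivalent.

Yes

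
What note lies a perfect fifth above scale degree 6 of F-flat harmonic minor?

Abb

Scale degree 6 of Fb harmonic minor is Dbb.
A perfect fifth (7 semitones) above Dbb lands on the letter A, giving Abb.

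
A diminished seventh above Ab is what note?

A seventh above A lands on the letter G.
A diminished seventh spans 9 semitones, so Ab moves to pitch class 5. On the letter G that is Gbb.

Gbb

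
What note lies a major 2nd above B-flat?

C

A second above B lands on the letter C.
A major second spans 2 semitones, so Bb moves to pitch class 0. On the letter C that is C.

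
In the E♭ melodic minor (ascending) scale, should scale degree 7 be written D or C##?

Each scale degree takes a distinct letter name. Degree 7 of a scale on E must use the letter D.
D and C## are enharmonically the same pitch, but only D uses the letter D, so it is the correct spelling here.

D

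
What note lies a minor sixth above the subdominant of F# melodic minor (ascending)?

The subdominant of F# melodic minor (ascending) is B.
A minor sixth (8 semitones) above B lands on the letter G, giving G.

G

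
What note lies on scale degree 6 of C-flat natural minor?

Degree 6 takes the letter 5 steps above C, which is A.
In natural minor, degree 6 sits 8 semitones above the tonic. Cb + 8 semitones is pitch class 7, spelled on A as Abb.

Abb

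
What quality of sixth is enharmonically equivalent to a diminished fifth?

A diminished fifth spans 6 semitones.
A sixth spanning 6 semitones is doubly diminished (the major sixth is 9).

doubly diminished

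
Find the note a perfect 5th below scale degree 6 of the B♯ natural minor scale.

C#

Scale degree 6 of B# natural minor is G#.
A perfect fifth (7 semitones) below G# lands on the letter C, giving C#.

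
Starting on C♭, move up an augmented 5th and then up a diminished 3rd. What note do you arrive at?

An augmented fifth up from Cb is G (letter G, 8 semitones up).
A diminished third up from G is Bbb (letter B, 2 semitones up).

Bbb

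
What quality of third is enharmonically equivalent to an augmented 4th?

An augmented fourth spans 6 semitones.
A third spanning 6 semitones is doubly augmented (the major third is 4).

doubly augmented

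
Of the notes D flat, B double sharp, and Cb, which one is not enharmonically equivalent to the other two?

Cb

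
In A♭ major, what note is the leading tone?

The Ab major scale runs Ab Bb C Db Eb F G.
Degree 7 is G.

G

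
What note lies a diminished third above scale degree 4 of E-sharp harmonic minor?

C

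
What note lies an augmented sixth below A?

A down a major sixth is C, so the target letter is C.
From A, an augmented sixth is 10 semitones down: Cb.

Cb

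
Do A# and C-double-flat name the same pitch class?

A# is pitch class 10; Cbb is pitch class 10.
All spellings map to pitch class 10, so they are enharmonically equivalent.

Yes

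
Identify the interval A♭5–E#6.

The letter names run A→E, a span of 4 letter steps, so the interval is some kind of fifth.
Ab to E# is 9 semitones. A perfect fifth is 7, so 9 makes it doubly augmented.

doubly augmented fifth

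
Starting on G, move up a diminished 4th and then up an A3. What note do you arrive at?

E

A diminished fourth up from G is Cb (letter C, 4 semitones up).
An augmented third up from Cb is E (letter E, 5 semitones up).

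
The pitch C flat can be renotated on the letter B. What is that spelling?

B

Cb is pitch class 11. The letter B alone is pitch class 11.
Pitch class 11 on B needs no accidental: B.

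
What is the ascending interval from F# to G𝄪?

Counting letters F–G gives a second.
F#→G## = 3 semitones, 1 wider than the major second (2), so augmented.

augmented second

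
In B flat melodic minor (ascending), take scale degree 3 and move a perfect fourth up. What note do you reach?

Gb

Scale degree 3 of Bb melodic minor (ascending) is Db.
A perfect fourth (5 semitones) above Db lands on the letter G, giving Gb.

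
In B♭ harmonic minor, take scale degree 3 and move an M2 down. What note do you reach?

Scale degree 3 of Bb harmonic minor is Db.
A major second (2 semitones) below Db lands on the letter C, giving Cb.

Cb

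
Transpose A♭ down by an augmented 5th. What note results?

Dbb

A fifth below A lands on the letter D.
An augmented fifth spans 8 semitones, so Ab moves to pitch class 0. On the letter D that is Dbb.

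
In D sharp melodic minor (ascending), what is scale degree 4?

G#

The D# melodic minor (ascending) scale runs D# E# F# G# A# B# C##.
Degree 4 is G#.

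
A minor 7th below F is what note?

G

F down a major seventh is Gb, so the target letter is G.
From F, a minor seventh is 10 semitones down: G.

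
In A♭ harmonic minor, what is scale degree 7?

Degree 7 takes the letter 6 steps above A, which is G.
In harmonic minor, degree 7 sits 11 semitones above the tonic. Ab + 11 semitones is pitch class 7, spelled on G as G.

G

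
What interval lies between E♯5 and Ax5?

Counting letters E–F–G–A gives a fourth.
E#→A## = 6 semitones, 1 wider than the perfect fourth (5), so augmented.

augmented fourth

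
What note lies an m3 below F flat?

F down a major third is Db, so the target letter is D.
From Fb, a minor third is 3 semitones down: Db.

Db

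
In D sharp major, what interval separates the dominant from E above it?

The dominant of D# major is A#.
A# up to E: letters A→E make it a fifth; 6 semitones makes it diminished.

diminished fifth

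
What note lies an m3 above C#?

C up a major third is E, so the target letter is E.
From C#, a minor third is 3 semitones up: E.

E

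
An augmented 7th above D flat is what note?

A seventh above D lands on the letter C.
An augmented seventh spans 12 semitones, so Db moves to pitch class 1. On the letter C that is C#.

C#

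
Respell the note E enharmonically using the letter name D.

Plain D sits 2 semitones below E, so on the letter D the same pitch needs a double sharp: D##.

D##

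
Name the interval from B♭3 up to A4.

The letter names run B→A, a span of 6 letter steps, so the interval is some kind of seventh.
Bb to A is 11 semitones. A major seventh is 11, so 11 makes it major.

major seventh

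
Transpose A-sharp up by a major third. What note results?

A up a major third is C#, so the target letter is C.
From A#, a major third is 4 semitones up: C##.

C##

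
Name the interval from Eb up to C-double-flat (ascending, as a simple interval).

The letter names run E→C, a span of 5 letter steps, so the interval is some kind of sixth.
Eb to Cbb is 7 semitones. A major sixth is 9, so 7 makes it diminished.

diminished sixth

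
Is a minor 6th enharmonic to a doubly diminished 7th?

Yes

A minor sixth spans 8 semitones; a doubly diminished seventh spans 8.
They are enharmonically equivalent.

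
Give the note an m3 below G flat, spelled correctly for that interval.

Eb

A third below G lands on the letter E.
A minor third spans 3 semitones, so Gb moves to pitch class 3. On the letter E that is Eb.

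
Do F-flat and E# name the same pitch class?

Fb is pitch class 4; E# is pitch class 5.
The pitch classes differ (4 vs. 5), so they are not enharmonic equivalents.

No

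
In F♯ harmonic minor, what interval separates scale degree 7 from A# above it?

perfect fourth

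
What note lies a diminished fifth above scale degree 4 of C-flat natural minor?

Cbb

Scale degree 4 of Cb natural minor is Fb.
A diminished fifth (6 semitones) above Fb lands on the letter C, giving Cbb.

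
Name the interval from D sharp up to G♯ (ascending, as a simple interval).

Counting letters D–E–F–G gives a fourth.
D#→G# = 5 semitones, exactly the perfect fourth.

perfect fourth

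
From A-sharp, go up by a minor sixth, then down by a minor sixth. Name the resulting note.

A minor sixth up from A# is F# (letter F, 8 semitones up).
A minor sixth down from F# is A# (letter A, 8 semitones down).

A#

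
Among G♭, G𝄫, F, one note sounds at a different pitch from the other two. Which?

Gb

In 12-tone equal temperament, enharmonic equivalents share a pitch class. Gb is pitch class 6; Gbb is pitch class 5; F is pitch class 5.
Gbb and F share pitch class 5, while Gb is pitch class 6.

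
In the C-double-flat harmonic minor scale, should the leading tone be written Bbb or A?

Bbb

Each scale degree takes a distinct letter name. Degree 7 of a scale on C must use the letter B.
Bbb and A are enharmonically the same pitch, but only Bbb uses the letter B, so it is the correct spelling here.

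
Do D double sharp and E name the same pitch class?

Yes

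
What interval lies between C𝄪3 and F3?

doubly diminished fourth

The letter names run C→F, a span of 3 letter steps, so the interval is some kind of fourth.
C## to F is 3 semitones. A perfect fourth is 5, so 3 makes it doubly diminished.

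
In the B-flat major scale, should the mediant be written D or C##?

D

Each scale degree takes a distinct letter name. Degree 3 of a scale on B must use the letter D.
D and C## are enharmonically the same pitch, but only D uses the letter D, so it is the correct spelling here.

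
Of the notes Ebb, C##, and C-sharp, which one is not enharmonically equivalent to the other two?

In 12-tone equal temperament, enharmonic equivalents share a pitch class. Ebb is pitch class 2; C## is pitch class 2; C# is pitch class 1.
Ebb and C## share pitch class 2, while C# is pitch class 1.

C#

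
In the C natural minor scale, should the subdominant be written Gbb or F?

F

Each scale degree takes a distinct letter name. Degree 4 of a scale on C must use the letter F.
F and Gbb are enharmonically the same pitch, but only F uses the letter F, so it is the correct spelling here.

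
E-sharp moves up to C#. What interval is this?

minor sixth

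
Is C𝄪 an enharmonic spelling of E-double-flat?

C## = pitch class 2 and Ebb = pitch class 2 — the same pitch class, so they are enharmonic equivalents.

Yes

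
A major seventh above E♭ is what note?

A seventh above E lands on the letter D.
A major seventh spans 11 semitones, so Eb moves to pitch class 2. On the letter D that is D.

D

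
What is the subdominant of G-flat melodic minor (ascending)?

Degree 4 takes the letter 3 steps above G, which is C.
In melodic minor (ascending), degree 4 sits 5 semitones above the tonic. Gb + 5 semitones is pitch class 11, spelled on C as Cb.

Cb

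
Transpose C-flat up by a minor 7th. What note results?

Bbb

A seventh above C lands on the letter B.
A minor seventh spans 10 semitones, so Cb moves to pitch class 9. On the letter B that is Bbb.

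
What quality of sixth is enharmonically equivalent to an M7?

A major seventh spans 11 semitones.
A sixth spanning 11 semitones is doubly augmented (the major sixth is 9).

doubly augmented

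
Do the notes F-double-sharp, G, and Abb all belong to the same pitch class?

F## = pitch class 7 and G = pitch class 7 and Abb = pitch class 7 — the same pitch class, so they are enharmonic equivalents.

Yes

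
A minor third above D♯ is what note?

A third above D lands on the letter F.
A minor third spans 3 semitones, so D# moves to pitch class 6. On the letter F that is F#.

F#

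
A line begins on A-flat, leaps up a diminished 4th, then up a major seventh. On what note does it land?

Cb

A diminished fourth up from Ab is Dbb (letter D, 4 semitones up).
A major seventh up from Dbb is Cb (letter C, 11 semitones up).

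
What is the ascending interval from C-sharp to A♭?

diminished sixth

The letter names run C→A, a span of 5 letter steps, so the interval is some kind of sixth.
C# to Ab is 7 semitones. A major sixth is 9, so 7 makes it diminished.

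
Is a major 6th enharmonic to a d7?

Yes

A major sixth spans 9 semitones; a diminished seventh spans 9.
They are enharmonically equivalent.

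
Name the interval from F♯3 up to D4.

Counting letters F–G–A–B–C–D gives a sixth.
F#→D = 8 semitones, 1 narrower than the major sixth (9), so minor.

minor sixth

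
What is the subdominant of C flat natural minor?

Fb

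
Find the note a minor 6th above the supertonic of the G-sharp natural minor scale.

F#

The supertonic of G# natural minor is A#.
A minor sixth (8 semitones) above A# lands on the letter F, giving F#.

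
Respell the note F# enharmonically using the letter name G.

Gb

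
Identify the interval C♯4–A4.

minor sixth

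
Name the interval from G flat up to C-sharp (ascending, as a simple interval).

doubly augmented fourth

The letter names run G→C, a span of 3 letter steps, so the interval is some kind of fourth.
Gb to C# is 7 semitones. A perfect fourth is 5, so 7 makes it doubly augmented.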